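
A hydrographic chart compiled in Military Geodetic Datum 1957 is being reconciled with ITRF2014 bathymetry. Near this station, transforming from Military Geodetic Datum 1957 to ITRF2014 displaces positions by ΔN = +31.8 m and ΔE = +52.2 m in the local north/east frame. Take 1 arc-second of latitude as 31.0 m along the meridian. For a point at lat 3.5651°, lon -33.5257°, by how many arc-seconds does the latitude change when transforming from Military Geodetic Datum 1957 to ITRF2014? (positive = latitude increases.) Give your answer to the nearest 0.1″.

1″ of latitude = 31.00 m, so Δφ = 31.8 / 31.00 = 1.026″.

Δφ = 1.0″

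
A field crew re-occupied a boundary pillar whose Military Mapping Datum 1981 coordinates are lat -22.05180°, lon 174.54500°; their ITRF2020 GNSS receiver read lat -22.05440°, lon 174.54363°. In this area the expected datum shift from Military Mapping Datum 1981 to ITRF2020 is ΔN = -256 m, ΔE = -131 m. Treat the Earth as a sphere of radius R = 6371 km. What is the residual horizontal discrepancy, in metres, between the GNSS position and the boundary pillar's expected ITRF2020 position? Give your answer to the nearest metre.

35 m

Observed coordinate differences: Δφ = -0.00260°, Δλ = -0.00137°.
Converting to metres (1° lat = 111195 m, cos φ = 0.926845): observed ΔN = -289.1 m, observed ΔE = -141.2 m.
Subtracting the expected shift leaves a residual of -289.1 − (-256) = -33.1 m north and -141.2 − (-131) = -10.2 m east.
Residual distance = √((-33.1)² + (-10.2)²) = 34.6 m.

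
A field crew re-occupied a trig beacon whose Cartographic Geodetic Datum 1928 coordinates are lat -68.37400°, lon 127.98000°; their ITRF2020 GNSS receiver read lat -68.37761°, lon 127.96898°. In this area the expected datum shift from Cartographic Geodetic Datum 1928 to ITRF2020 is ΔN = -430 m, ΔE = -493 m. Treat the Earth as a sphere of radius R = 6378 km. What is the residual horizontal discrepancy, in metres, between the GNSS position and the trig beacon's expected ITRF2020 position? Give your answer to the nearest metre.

50 m

Observed coordinate differences: Δφ = -0.00361°, Δλ = -0.01102°.
Converting to metres (1° lat = 111317 m, cos φ = 0.368546): observed ΔN = -401.9 m, observed ΔE = -452.1 m.
Subtracting the expected shift leaves a residual of -401.9 − (-430) = 28.1 m north and -452.1 − (-493) = 40.9 m east.
Residual distance = √(28.1² + 40.9²) = 49.6 m.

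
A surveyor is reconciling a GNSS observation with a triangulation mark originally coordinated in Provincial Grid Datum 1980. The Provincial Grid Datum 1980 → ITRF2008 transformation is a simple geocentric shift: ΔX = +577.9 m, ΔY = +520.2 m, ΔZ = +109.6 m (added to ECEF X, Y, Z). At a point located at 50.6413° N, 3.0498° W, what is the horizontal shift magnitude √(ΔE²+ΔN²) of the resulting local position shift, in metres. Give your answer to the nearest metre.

At φ = 50.6413°, λ = -3.0498°: sin φ = 0.773191, cos φ = 0.634173, sin λ = -0.053204, cos λ = 0.998584.
ΔE = −sin λ·ΔX + cos λ·ΔY = −(-0.053204)·(577.9) + (0.998584)·(520.2) = 550.21 m.
ΔN = −sin φ cos λ·ΔX − sin φ sin λ·ΔY + cos φ·ΔZ = −(0.773191)(0.998584)(577.9) − (0.773191)(-0.053204)(520.2) + (0.634173)(109.6) = -355.29 m.
Horizontal magnitude = √(ΔE² + ΔN²) = √(550.21² + (-355.29)²) = 654.95 m.

655 m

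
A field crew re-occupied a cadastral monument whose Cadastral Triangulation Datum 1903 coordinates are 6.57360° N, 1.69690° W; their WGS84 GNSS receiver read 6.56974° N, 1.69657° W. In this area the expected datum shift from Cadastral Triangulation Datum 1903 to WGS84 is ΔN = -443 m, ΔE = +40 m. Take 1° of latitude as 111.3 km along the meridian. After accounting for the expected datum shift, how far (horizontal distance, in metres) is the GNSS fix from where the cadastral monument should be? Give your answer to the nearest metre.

14 m

Observed coordinate differences: Δφ = -0.00386°, Δλ = +0.00033°.
Converting to metres (1° lat = 111300 m, cos φ = 0.993426): observed ΔN = -429.6 m, observed ΔE = 36.5 m.
Subtracting the expected shift leaves a residual of -429.6 − (-443) = 13.4 m north and 36.5 − (40) = -3.5 m east.
Residual distance = √(13.4² + (-3.5)²) = 13.8 m.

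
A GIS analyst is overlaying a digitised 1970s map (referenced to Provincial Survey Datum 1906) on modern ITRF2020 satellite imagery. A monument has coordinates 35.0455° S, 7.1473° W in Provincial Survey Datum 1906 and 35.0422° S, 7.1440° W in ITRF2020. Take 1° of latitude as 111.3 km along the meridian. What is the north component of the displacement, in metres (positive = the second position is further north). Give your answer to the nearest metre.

Δφ = -35.0422° − -35.0455° = +0.0033°; Δλ = -7.1440° − -7.1473° = +0.0033°.
ΔN = Δφ × 111300 = 367.3 m; ΔE = Δλ × 111300 × cos(-35.0455°) = +0.0033 × 111300 × 0.818696 = 300.7 m.

ΔN = 367 m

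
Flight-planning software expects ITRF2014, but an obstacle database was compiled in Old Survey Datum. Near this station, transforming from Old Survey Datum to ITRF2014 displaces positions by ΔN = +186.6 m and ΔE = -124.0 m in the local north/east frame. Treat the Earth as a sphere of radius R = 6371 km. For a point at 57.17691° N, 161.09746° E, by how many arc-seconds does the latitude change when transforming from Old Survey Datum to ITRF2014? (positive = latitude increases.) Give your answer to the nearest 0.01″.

On a sphere of radius R, 1 rad of latitude = R, so Δφ = ΔN / R = 186.6 / 6371000 = 2.9289e-05 rad = 6.041″.

Δφ = 6.04″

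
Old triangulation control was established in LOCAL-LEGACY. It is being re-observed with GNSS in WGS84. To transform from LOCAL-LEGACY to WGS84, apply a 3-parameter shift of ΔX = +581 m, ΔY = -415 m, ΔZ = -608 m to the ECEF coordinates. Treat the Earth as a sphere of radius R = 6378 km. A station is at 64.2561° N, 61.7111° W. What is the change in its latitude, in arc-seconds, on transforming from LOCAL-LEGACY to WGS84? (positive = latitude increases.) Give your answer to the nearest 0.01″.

Δφ = -27.21″

sin φ = 0.900744, cos φ = 0.434349, sin λ = -0.880569, cos λ = 0.473918.
North component: ΔN = −sin φ cos λ·ΔX − sin φ sin λ·ΔY + cos φ·ΔZ = −(0.900744)(0.473918)(581) − (0.900744)(-0.880569)(-415) + (0.434349)(-608) = -841.27 m.
1° of latitude spans πR/180 = 111317 m, so Δφ = -841.27 / 111317 × 3600 = -27.207″.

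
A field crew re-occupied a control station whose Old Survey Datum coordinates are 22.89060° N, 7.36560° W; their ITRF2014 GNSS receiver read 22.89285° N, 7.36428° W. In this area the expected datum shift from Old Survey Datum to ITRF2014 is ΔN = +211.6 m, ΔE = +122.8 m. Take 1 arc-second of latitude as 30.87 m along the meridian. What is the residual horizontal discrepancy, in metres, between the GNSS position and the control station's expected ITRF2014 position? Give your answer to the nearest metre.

Observed coordinate differences: Δφ = +0.00225°, Δλ = +0.00132°.
Converting to metres (1° lat = 111132 m, cos φ = 0.921249): observed ΔN = 250.0 m, observed ΔE = 135.1 m.
Subtracting the expected shift leaves a residual of 250.0 − (211.6) = 38.4 m north and 135.1 − (122.8) = 12.3 m east.
Residual distance = √(38.4² + 12.3²) = 40.4 m.

40 m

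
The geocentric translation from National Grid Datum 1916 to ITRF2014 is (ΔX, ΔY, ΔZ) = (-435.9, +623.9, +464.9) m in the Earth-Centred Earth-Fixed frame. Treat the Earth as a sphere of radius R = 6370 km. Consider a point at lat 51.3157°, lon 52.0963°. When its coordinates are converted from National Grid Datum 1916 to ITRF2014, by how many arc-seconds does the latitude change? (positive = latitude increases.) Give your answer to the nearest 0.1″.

Δφ = 3.7″

sin φ = 0.780602, cos φ = 0.625029, sin λ = 0.789044, cos λ = 0.614336.
North component: ΔN = −sin φ cos λ·ΔX − sin φ sin λ·ΔY + cos φ·ΔZ = −(0.780602)(0.614336)(-435.9) − (0.780602)(0.789044)(623.9) + (0.625029)(464.9) = 115.33 m.
1° of latitude spans πR/180 = 111177 m, so Δφ = 115.33 / 111177 × 3600 = 3.735″.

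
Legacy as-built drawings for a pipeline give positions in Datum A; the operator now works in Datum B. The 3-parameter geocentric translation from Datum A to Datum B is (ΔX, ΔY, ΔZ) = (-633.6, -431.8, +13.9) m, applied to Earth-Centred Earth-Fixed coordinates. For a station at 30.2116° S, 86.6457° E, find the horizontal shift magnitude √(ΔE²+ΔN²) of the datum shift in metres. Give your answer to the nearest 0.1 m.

647.1 m

The local east axis at (φ, λ) is (−sin λ, cos λ, 0), so ΔE = −sin(86.6457°)·(-633.6) + cos(86.6457°)·(-431.8) = 607.25 m.
The local north axis is (−sin φ cos λ, −sin φ sin λ, cos φ), giving ΔN = -18.654 − 216.907 + 12.012 = -223.55 m.
Horizontal magnitude = √(ΔE² + ΔN²) = √(607.25² + (-223.55)²) = 647.09 m.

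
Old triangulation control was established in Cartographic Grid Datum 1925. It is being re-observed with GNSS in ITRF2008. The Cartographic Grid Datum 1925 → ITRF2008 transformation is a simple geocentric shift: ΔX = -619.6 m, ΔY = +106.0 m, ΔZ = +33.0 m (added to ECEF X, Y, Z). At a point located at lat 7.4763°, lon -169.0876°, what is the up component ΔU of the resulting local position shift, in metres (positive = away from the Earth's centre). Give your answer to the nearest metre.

ΔU = 588 m

The local up (radial) axis is (cos φ cos λ, cos φ sin λ, sin φ), giving ΔU = 603.224 − 19.896 + 4.294 = 587.62 m.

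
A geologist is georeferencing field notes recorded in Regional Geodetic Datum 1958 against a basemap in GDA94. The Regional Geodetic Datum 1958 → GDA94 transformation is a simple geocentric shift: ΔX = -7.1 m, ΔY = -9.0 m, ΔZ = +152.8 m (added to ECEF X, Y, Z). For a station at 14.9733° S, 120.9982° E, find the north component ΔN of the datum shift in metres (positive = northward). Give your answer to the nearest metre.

The local north axis is (−sin φ cos λ, −sin φ sin λ, cos φ), giving ΔN = 0.945 − 1.993 + 147.612 = 146.56 m.

ΔN = 147 m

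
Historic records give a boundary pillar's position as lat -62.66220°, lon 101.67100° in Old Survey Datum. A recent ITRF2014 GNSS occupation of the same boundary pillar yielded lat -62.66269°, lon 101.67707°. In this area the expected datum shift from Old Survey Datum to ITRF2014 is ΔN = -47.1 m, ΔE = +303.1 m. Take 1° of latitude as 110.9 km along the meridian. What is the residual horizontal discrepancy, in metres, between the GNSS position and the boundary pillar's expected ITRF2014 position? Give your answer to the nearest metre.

Observed coordinate differences: Δφ = -0.00049°, Δλ = +0.00607°.
Converting to metres (1° lat = 110900 m, cos φ = 0.459236): observed ΔN = -54.3 m, observed ΔE = 309.1 m.
Subtracting the expected shift leaves a residual of -54.3 − (-47.1) = -7.2 m north and 309.1 − (303.1) = 6.0 m east.
Residual distance = √((-7.2)² + 6.0²) = 9.4 m.

9 m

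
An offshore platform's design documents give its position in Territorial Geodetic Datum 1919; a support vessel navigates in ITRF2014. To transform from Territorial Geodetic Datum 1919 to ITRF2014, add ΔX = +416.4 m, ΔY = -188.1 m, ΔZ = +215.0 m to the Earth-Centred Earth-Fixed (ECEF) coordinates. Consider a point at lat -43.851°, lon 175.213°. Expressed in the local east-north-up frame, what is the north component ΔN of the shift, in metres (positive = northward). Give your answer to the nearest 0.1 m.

At φ = -43.851°, λ = 175.213°: sin φ = -0.692785, cos φ = 0.721144, sin λ = 0.083452, cos λ = -0.996512.
ΔN = −sin φ cos λ·ΔX − sin φ sin λ·ΔY + cos φ·ΔZ = −(-0.692785)(-0.996512)(416.4) − (-0.692785)(0.083452)(-188.1) + (0.721144)(215.0) = -143.30 m.

ΔN = -143.3 m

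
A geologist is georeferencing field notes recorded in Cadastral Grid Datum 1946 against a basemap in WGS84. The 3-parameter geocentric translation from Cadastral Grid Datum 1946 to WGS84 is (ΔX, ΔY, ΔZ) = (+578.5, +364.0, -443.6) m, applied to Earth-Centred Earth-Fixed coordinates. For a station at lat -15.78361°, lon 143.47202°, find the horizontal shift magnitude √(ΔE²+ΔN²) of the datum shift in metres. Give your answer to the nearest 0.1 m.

806.2 m

At φ = -15.78361°, λ = 143.47202°: sin φ = -0.272005, cos φ = 0.962296, sin λ = 0.595215, cos λ = -0.803566.
ΔE = −sin λ·ΔX + cos λ·ΔY = −(0.595215)·(578.5) + (-0.803566)·(364.0) = -636.83 m.
ΔN = −sin φ cos λ·ΔX − sin φ sin λ·ΔY + cos φ·ΔZ = −(-0.272005)(-0.803566)(578.5) − (-0.272005)(0.595215)(364.0) + (0.962296)(-443.6) = -494.39 m.
Horizontal magnitude = √(ΔE² + ΔN²) = √((-636.83)² + (-494.39)²) = 806.21 m.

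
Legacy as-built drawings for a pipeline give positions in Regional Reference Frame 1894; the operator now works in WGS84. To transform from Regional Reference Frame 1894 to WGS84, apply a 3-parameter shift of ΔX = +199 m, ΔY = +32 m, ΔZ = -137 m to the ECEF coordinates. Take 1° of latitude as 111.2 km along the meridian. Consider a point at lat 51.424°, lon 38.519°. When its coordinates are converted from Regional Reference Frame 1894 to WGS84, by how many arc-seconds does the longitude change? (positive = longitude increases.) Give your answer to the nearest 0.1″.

Δλ = -5.1″

sin φ = 0.781782, cos φ = 0.623552, sin λ = 0.622774, cos λ = 0.782402.
East component: ΔE = −sin λ·ΔX + cos λ·ΔY = −(0.622774)(199) + (0.782402)(32) = -98.90 m.
1° of latitude spans 111200 m; at latitude φ, 1° of longitude spans that × cos φ = 69339.0 m, so Δλ = -98.90 / 69339.0 × 3600 = -5.135″.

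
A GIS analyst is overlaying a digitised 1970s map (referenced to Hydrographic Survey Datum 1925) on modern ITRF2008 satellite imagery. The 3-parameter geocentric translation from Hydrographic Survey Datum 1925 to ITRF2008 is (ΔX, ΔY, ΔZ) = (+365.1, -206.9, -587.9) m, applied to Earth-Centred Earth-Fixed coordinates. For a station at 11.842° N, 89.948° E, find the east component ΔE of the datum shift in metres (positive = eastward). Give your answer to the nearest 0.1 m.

ΔE = -365.3 m

At φ = 11.842°, λ = 89.948°: sin φ = 0.205214, cos φ = 0.978717, sin λ = 1.000000, cos λ = 0.000908.
ΔE = −sin λ·ΔX + cos λ·ΔY = −(1.000000)·(365.1) + (0.000908)·(-206.9) = -365.29 m.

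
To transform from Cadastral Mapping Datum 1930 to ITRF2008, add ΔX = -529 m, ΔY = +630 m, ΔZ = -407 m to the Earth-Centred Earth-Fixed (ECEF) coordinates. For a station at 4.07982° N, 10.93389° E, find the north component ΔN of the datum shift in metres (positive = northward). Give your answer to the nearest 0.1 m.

ΔN = -377.5 m

The local north axis is (−sin φ cos λ, −sin φ sin λ, cos φ), giving ΔN = 36.953 − 8.502 − 405.969 = -377.52 m.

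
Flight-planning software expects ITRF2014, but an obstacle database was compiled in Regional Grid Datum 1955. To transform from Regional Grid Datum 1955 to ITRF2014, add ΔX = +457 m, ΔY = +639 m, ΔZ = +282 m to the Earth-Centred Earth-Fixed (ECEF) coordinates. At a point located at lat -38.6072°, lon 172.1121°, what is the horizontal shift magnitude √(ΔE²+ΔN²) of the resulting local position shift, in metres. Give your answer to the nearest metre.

696 m

The local east axis at (φ, λ) is (−sin λ, cos λ, 0), so ΔE = −sin(172.1121°)·457 + cos(172.1121°)·639 = -695.67 m.
The local north axis is (−sin φ cos λ, −sin φ sin λ, cos φ), giving ΔN = -282.460 + 54.719 + 220.367 = -7.37 m.
Horizontal magnitude = √(ΔE² + ΔN²) = √((-695.67)² + (-7.37)²) = 695.71 m.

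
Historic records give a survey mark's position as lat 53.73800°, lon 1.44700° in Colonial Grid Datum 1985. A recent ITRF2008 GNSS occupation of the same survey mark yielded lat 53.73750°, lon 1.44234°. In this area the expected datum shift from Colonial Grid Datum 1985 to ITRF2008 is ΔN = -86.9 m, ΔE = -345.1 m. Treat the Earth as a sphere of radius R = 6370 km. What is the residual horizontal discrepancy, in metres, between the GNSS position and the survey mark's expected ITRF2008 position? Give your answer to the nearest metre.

Observed coordinate differences: Δφ = -0.00050°, Δλ = -0.00466°.
Converting to metres (1° lat = 111177 m, cos φ = 0.591479): observed ΔN = -55.6 m, observed ΔE = -306.4 m.
Subtracting the expected shift leaves a residual of -55.6 − (-86.9) = 31.3 m north and -306.4 − (-345.1) = 38.7 m east.
Residual distance = √(31.3² + 38.7²) = 49.8 m.

50 m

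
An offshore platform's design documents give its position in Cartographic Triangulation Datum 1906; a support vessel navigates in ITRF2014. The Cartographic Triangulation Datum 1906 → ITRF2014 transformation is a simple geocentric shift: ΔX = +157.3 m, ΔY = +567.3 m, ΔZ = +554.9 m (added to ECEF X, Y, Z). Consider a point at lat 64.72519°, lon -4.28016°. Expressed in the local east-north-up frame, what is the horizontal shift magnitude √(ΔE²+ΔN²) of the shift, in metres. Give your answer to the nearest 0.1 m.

At φ = 64.72519°, λ = -4.28016°: sin φ = 0.904270, cos φ = 0.426960, sin λ = -0.074633, cos λ = 0.997211.
ΔE = −sin λ·ΔX + cos λ·ΔY = −(-0.074633)·(157.3) + (0.997211)·(567.3) = 577.46 m.
ΔN = −sin φ cos λ·ΔX − sin φ sin λ·ΔY + cos φ·ΔZ = −(0.904270)(0.997211)(157.3) − (0.904270)(-0.074633)(567.3) + (0.426960)(554.9) = 133.36 m.
Horizontal magnitude = √(ΔE² + ΔN²) = √(577.46² + 133.36²) = 592.66 m.

592.7 m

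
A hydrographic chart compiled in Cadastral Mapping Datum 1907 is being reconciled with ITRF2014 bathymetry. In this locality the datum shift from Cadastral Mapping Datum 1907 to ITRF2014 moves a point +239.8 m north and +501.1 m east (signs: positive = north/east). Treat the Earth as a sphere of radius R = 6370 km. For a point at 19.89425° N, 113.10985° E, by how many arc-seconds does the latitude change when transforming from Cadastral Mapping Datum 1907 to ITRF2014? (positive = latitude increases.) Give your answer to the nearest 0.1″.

On a sphere of radius R, 1 rad of latitude = R, so Δφ = ΔN / R = 239.8 / 6370000 = 3.7645e-05 rad = 7.765″.

Δφ = 7.8″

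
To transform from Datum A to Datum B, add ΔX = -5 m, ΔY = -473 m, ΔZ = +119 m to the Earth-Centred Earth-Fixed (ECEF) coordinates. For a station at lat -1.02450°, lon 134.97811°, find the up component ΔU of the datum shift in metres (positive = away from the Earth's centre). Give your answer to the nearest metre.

The local up (radial) axis is (cos φ cos λ, cos φ sin λ, sin φ), giving ΔU = 3.534 − 334.536 − 2.128 = -333.13 m.

ΔU = -333 m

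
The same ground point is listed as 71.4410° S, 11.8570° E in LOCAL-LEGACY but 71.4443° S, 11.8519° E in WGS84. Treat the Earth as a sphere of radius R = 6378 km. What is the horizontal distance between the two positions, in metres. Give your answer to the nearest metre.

Δφ = -71.4443° − -71.4410° = -0.0033°; Δλ = 11.8519° − 11.8570° = -0.0051°.
1° along a meridian = πR/180 = 111317 m.
ΔN = Δφ × 111317 = -367.3 m; ΔE = Δλ × 111317 × cos(-71.4410°) = -0.0051 × 111317 × 0.318281 = -180.7 m.
Distance = √(ΔE² + ΔN²) = √((-180.7)² + (-367.3)²) = 409.4 m.

409 m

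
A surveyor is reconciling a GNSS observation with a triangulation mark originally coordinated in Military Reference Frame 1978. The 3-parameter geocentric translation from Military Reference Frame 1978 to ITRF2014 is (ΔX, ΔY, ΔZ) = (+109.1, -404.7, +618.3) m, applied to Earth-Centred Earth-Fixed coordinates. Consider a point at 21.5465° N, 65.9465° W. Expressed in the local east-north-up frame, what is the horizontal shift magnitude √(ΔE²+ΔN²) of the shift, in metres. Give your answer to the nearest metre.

At φ = 21.5465°, λ = -65.9465°: sin φ = 0.367256, cos φ = 0.930120, sin λ = -0.913165, cos λ = 0.407589.
ΔE = −sin λ·ΔX + cos λ·ΔY = −(-0.913165)·(109.1) + (0.407589)·(-404.7) = -65.33 m.
ΔN = −sin φ cos λ·ΔX − sin φ sin λ·ΔY + cos φ·ΔZ = −(0.367256)(0.407589)(109.1) − (0.367256)(-0.913165)(-404.7) + (0.930120)(618.3) = 423.04 m.
Horizontal magnitude = √(ΔE² + ΔN²) = √((-65.33)² + 423.04²) = 428.05 m.

428 m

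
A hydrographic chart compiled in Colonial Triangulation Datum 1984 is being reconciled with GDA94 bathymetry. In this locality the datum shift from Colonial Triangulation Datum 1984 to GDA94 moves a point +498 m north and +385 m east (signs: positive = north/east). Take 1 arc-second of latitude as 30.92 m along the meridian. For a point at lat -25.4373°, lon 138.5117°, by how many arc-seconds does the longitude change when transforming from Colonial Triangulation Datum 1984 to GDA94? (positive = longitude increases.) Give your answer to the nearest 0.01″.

Δλ = 13.79″

At latitude -25.4373°, cos φ = 0.903056.
1″ of longitude at this latitude = 30.92 × cos φ = 27.9225 m, so Δλ = 385.0 / 27.9225 = 13.788″.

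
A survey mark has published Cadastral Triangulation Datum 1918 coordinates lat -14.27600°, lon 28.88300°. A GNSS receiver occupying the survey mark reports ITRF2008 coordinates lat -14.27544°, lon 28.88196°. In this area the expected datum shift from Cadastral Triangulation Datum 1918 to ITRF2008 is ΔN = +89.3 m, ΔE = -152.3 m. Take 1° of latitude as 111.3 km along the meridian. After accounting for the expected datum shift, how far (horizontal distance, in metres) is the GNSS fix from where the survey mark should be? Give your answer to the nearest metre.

48 m

Observed coordinate differences: Δφ = +0.00056°, Δλ = -0.00104°.
Converting to metres (1° lat = 111300 m, cos φ = 0.969119): observed ΔN = 62.3 m, observed ΔE = -112.2 m.
Subtracting the expected shift leaves a residual of 62.3 − (89.3) = -27.0 m north and -112.2 − (-152.3) = 40.1 m east.
Residual distance = √((-27.0)² + 40.1²) = 48.3 m.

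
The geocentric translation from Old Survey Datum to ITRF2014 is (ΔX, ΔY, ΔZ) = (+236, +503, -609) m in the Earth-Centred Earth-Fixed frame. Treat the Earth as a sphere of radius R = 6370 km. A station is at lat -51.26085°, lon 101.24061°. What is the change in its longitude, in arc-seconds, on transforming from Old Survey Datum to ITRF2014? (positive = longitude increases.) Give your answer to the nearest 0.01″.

sin φ = -0.780003, cos φ = 0.625776, sin λ = 0.980817, cos λ = -0.194930.
East component: ΔE = −sin λ·ΔX + cos λ·ΔY = −(0.980817)(236) + (-0.194930)(503) = -329.52 m.
1° of latitude spans πR/180 = 111177 m; at latitude φ, 1° of longitude spans that × cos φ = 69572.2 m, so Δλ = -329.52 / 69572.2 × 3600 = -17.051″.

Δλ = -17.05″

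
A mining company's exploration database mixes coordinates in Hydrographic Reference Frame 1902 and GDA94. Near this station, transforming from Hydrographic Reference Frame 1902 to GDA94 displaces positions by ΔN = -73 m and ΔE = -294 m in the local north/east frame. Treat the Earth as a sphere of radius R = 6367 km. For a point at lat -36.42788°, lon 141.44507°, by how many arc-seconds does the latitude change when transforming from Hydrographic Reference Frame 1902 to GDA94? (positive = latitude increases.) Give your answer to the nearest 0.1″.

On a sphere of radius R, 1 rad of latitude = R, so Δφ = ΔN / R = -73.0 / 6367000 = -1.1465e-05 rad = -2.365″.

Δφ = -2.4″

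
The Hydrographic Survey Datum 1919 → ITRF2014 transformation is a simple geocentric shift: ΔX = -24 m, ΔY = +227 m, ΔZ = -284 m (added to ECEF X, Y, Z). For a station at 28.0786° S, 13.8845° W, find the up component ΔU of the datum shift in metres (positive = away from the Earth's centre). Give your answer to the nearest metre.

ΔU = 65 m

The local up (radial) axis is (cos φ cos λ, cos φ sin λ, sin φ), giving ΔU = -20.557 − 48.061 + 133.674 = 65.06 m.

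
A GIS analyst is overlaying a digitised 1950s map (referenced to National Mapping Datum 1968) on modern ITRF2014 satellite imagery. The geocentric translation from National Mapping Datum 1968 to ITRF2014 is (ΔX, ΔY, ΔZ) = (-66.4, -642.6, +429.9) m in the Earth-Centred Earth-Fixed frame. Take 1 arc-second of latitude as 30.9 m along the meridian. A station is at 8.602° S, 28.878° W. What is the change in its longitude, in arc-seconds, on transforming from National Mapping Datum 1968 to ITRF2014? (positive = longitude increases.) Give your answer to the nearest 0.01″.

sin φ = -0.149570, cos φ = 0.988751, sin λ = -0.482946, cos λ = 0.875650.
East component: ΔE = −sin λ·ΔX + cos λ·ΔY = −(-0.482946)(-66.4) + (0.875650)(-642.6) = -594.76 m.
1° of latitude spans 3600 × 30.90 = 111240 m; at latitude φ, 1° of longitude spans that × cos φ = 109988.7 m, so Δλ = -594.76 / 109988.7 × 3600 = -19.467″.

Δλ = -19.47″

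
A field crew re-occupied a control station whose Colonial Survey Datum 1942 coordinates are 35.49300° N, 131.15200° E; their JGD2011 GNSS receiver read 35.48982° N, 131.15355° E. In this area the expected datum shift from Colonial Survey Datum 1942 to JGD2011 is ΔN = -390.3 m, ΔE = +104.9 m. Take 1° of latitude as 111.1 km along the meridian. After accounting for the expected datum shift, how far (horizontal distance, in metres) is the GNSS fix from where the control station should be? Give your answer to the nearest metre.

51 m

Observed coordinate differences: Δφ = -0.00318°, Δλ = +0.00155°.
Converting to metres (1° lat = 111100 m, cos φ = 0.814186): observed ΔN = -353.3 m, observed ΔE = 140.2 m.
Subtracting the expected shift leaves a residual of -353.3 − (-390.3) = 37.0 m north and 140.2 − (104.9) = 35.3 m east.
Residual distance = √(37.0² + 35.3²) = 51.1 m.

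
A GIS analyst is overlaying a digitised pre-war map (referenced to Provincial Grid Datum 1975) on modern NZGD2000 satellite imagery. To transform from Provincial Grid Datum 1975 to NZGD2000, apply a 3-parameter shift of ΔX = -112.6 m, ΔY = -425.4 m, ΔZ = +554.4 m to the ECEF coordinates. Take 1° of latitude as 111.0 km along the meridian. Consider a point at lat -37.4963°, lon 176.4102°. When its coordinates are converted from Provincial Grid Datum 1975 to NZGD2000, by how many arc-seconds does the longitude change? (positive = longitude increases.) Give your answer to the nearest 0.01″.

sin φ = -0.608710, cos φ = 0.793393, sin λ = 0.062613, cos λ = -0.998038.
East component: ΔE = −sin λ·ΔX + cos λ·ΔY = −(0.062613)(-112.6) + (-0.998038)(-425.4) = 431.62 m.
1° of latitude spans 111000 m; at latitude φ, 1° of longitude spans that × cos φ = 88066.6 m, so Δλ = 431.62 / 88066.6 × 3600 = 17.644″.

Δλ = 17.64″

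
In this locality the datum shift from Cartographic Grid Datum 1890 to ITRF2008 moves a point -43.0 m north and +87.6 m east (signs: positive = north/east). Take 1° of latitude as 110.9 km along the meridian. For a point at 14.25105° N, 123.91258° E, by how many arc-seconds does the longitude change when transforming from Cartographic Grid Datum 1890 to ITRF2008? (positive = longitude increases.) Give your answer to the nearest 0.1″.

At latitude 14.25105°, cos φ = 0.969226.
1° of longitude at this latitude = 110.9 × cos φ = 107.49 km, so Δλ = 87.6 / 107487.2 = 0.0008150° = 2.934″.

Δλ = 2.9″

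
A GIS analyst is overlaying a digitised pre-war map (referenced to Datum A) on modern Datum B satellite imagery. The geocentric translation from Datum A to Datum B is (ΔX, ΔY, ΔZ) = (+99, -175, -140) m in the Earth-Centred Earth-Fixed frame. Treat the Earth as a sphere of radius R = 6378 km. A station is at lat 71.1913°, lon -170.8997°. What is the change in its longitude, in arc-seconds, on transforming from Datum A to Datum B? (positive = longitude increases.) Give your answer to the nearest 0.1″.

Δλ = 18.9″

sin φ = 0.946600, cos φ = 0.322409, sin λ = -0.158163, cos λ = -0.987413.
East component: ΔE = −sin λ·ΔX + cos λ·ΔY = −(-0.158163)(99) + (-0.987413)(-175) = 188.46 m.
1° of latitude spans πR/180 = 111317 m; at latitude φ, 1° of longitude spans that × cos φ = 35889.7 m, so Δλ = 188.46 / 35889.7 × 3600 = 18.903″.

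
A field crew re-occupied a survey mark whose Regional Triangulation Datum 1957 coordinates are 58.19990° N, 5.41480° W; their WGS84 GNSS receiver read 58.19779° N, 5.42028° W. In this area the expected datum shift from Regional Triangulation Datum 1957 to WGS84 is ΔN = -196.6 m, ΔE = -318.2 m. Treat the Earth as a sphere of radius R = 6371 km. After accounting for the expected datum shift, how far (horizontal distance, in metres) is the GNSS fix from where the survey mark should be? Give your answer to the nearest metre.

38 m

Observed coordinate differences: Δφ = -0.00211°, Δλ = -0.00548°.
Converting to metres (1° lat = 111195 m, cos φ = 0.526957): observed ΔN = -234.6 m, observed ΔE = -321.1 m.
Subtracting the expected shift leaves a residual of -234.6 − (-196.6) = -38.0 m north and -321.1 − (-318.2) = -2.9 m east.
Residual distance = √((-38.0)² + (-2.9)²) = 38.1 m.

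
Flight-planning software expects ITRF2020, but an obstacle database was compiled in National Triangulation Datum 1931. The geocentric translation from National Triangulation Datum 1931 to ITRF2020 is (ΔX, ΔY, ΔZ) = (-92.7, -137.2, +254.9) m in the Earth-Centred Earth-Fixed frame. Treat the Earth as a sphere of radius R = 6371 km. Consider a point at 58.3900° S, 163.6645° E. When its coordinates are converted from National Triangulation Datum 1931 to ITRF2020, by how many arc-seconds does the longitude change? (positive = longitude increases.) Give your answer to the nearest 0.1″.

sin φ = -0.851635, cos φ = 0.524135, sin λ = 0.281261, cos λ = -0.959631.
East component: ΔE = −sin λ·ΔX + cos λ·ΔY = −(0.281261)(-92.7) + (-0.959631)(-137.2) = 157.73 m.
1° of latitude spans πR/180 = 111195 m; at latitude φ, 1° of longitude spans that × cos φ = 58281.1 m, so Δλ = 157.73 / 58281.1 × 3600 = 9.743″.

Δλ = 9.7″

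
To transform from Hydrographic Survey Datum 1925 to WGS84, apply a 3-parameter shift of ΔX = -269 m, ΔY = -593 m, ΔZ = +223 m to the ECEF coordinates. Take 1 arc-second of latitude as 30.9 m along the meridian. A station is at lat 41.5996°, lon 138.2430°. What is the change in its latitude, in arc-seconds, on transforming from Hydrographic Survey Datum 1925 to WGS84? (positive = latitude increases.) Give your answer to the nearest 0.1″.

Δφ = 9.6″

sin φ = 0.663921, cos φ = 0.747803, sin λ = 0.665973, cos λ = -0.745976.
North component: ΔN = −sin φ cos λ·ΔX − sin φ sin λ·ΔY + cos φ·ΔZ = −(0.663921)(-0.745976)(-269) − (0.663921)(0.665973)(-593) + (0.747803)(223) = 295.73 m.
1° of latitude spans 3600 × 30.90 = 111240 m, so Δφ = 295.73 / 111240 × 3600 = 9.571″.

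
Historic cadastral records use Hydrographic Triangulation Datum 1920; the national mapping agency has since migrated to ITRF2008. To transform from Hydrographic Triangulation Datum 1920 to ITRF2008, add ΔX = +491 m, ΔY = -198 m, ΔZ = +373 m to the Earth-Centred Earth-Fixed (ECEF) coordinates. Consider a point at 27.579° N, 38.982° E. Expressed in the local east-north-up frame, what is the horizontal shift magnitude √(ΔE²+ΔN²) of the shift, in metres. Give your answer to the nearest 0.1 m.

508.9 m

The local east axis at (φ, λ) is (−sin λ, cos λ, 0), so ΔE = −sin(38.982°)·491 + cos(38.982°)·(-198) = -462.79 m.
The local north axis is (−sin φ cos λ, −sin φ sin λ, cos φ), giving ΔN = -176.705 + 57.666 + 330.617 = 211.58 m.
Horizontal magnitude = √(ΔE² + ΔN²) = √((-462.79)² + 211.58²) = 508.86 m.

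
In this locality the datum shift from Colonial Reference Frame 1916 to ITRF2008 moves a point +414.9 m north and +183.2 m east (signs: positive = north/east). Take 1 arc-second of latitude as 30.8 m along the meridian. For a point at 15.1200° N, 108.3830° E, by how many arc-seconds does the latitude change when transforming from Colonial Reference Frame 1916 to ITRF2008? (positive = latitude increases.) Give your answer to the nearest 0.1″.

Δφ = 13.5″

1″ of latitude = 30.80 m, so Δφ = 414.9 / 30.80 = 13.471″.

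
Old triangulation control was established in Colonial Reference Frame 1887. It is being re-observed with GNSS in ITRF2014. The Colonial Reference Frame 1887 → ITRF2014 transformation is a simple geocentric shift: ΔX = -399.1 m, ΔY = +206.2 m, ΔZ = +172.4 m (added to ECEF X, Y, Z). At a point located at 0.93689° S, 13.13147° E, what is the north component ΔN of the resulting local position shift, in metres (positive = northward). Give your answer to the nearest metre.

At φ = -0.93689°, λ = 13.13147°: sin φ = -0.016351, cos φ = 0.999866, sin λ = 0.227186, cos λ = 0.973851.
ΔN = −sin φ cos λ·ΔX − sin φ sin λ·ΔY + cos φ·ΔZ = −(-0.016351)(0.973851)(-399.1) − (-0.016351)(0.227186)(206.2) + (0.999866)(172.4) = 166.79 m.

ΔN = 167 m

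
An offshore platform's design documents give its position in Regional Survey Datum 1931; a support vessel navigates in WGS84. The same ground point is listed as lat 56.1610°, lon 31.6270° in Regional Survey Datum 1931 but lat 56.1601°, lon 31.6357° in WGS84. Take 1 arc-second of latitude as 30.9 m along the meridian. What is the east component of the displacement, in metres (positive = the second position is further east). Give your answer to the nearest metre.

Δφ = 56.1601° − 56.1610° = -0.0009°; Δλ = 31.6357° − 31.6270° = +0.0087°.
1° of latitude = 3600 × 30.90 = 111240 m.
ΔN = Δφ × 111240 = -100.1 m; ΔE = Δλ × 111240 × cos(56.1610°) = +0.0087 × 111240 × 0.556861 = 538.9 m.

ΔE = 539 m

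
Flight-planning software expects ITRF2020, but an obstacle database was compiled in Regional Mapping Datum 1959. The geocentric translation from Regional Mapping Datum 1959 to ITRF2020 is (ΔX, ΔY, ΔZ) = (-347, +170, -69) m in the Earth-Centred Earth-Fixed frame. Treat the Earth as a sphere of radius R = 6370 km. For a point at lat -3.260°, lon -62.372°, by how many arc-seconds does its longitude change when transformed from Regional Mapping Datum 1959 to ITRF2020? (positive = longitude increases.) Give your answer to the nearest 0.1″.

sin φ = -0.056867, cos φ = 0.998382, sin λ = -0.885977, cos λ = 0.463729.
East component: ΔE = −sin λ·ΔX + cos λ·ΔY = −(-0.885977)(-347) + (0.463729)(170) = -228.60 m.
1° of latitude spans πR/180 = 111177 m; at latitude φ, 1° of longitude spans that × cos φ = 110997.6 m, so Δλ = -228.60 / 110997.6 × 3600 = -7.414″.

Δλ = -7.4″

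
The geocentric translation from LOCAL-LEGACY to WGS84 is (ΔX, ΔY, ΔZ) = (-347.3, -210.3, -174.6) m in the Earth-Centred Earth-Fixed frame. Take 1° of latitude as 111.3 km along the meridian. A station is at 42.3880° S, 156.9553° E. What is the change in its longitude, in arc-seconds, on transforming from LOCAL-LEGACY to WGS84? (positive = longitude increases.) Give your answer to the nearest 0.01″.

sin φ = -0.674148, cos φ = 0.738597, sin λ = 0.391449, cos λ = -0.920200.
East component: ΔE = −sin λ·ΔX + cos λ·ΔY = −(0.391449)(-347.3) + (-0.920200)(-210.3) = 329.47 m.
1° of latitude spans 111300 m; at latitude φ, 1° of longitude spans that × cos φ = 82205.8 m, so Δλ = 329.47 / 82205.8 × 3600 = 14.428″.

Δλ = 14.43″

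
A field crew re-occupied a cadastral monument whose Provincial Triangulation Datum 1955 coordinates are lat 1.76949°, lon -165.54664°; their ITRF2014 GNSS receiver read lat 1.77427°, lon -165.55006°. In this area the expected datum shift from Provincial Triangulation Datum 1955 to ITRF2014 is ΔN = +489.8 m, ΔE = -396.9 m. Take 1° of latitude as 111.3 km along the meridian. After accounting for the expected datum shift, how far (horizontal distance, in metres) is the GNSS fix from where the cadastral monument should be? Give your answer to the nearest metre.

45 m

Observed coordinate differences: Δφ = +0.00478°, Δλ = -0.00342°.
Converting to metres (1° lat = 111300 m, cos φ = 0.999523): observed ΔN = 532.0 m, observed ΔE = -380.5 m.
Subtracting the expected shift leaves a residual of 532.0 − (489.8) = 42.2 m north and -380.5 − (-396.9) = 16.4 m east.
Residual distance = √(42.2² + 16.4²) = 45.3 m.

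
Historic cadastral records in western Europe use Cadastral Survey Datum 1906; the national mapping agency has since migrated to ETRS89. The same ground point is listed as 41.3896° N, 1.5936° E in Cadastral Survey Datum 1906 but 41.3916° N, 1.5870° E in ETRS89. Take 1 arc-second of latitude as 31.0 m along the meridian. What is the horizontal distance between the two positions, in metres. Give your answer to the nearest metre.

596 m

Δφ = 41.3916° − 41.3896° = +0.0020°; Δλ = 1.5870° − 1.5936° = -0.0066°.
1° of latitude = 3600 × 31.00 = 111600 m.
ΔN = Δφ × 111600 = 223.2 m; ΔE = Δλ × 111600 × cos(41.3896°) = -0.0066 × 111600 × 0.750231 = -552.6 m.
Distance = √(ΔE² + ΔN²) = √((-552.6)² + 223.2²) = 596.0 m.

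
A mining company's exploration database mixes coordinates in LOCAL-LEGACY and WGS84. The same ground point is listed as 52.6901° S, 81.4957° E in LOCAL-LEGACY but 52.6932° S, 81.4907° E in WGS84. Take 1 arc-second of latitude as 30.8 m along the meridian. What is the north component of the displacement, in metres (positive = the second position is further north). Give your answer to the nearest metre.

Δφ = -52.6932° − -52.6901° = -0.0031°; Δλ = 81.4907° − 81.4957° = -0.0050°.
1° of latitude = 3600 × 30.80 = 110880 m.
ΔN = Δφ × 110880 = -343.7 m; ΔE = Δλ × 110880 × cos(-52.6901°) = -0.0050 × 110880 × 0.606126 = -336.0 m.

ΔN = -344 m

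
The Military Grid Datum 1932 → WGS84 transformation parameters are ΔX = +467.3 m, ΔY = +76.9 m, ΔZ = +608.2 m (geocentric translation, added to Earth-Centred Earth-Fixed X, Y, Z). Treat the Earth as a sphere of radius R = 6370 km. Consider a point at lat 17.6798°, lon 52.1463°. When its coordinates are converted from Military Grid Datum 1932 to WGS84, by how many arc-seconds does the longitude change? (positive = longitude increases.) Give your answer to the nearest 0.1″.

sin φ = 0.303697, cos φ = 0.952769, sin λ = 0.789580, cos λ = 0.613647.
East component: ΔE = −sin λ·ΔX + cos λ·ΔY = −(0.789580)(467.3) + (0.613647)(76.9) = -321.78 m.
1° of latitude spans πR/180 = 111177 m; at latitude φ, 1° of longitude spans that × cos φ = 105926.4 m, so Δλ = -321.78 / 105926.4 × 3600 = -10.936″.

Δλ = -10.9″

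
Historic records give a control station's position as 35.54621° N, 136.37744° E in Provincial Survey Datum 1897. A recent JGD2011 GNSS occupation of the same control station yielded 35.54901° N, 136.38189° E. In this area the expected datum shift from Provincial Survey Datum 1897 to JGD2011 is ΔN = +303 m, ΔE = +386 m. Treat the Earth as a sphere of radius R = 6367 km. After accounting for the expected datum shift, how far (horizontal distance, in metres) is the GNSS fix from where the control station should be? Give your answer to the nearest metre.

18 m

Observed coordinate differences: Δφ = +0.00280°, Δλ = +0.00445°.
Converting to metres (1° lat = 111125 m, cos φ = 0.813647): observed ΔN = 311.2 m, observed ΔE = 402.4 m.
Subtracting the expected shift leaves a residual of 311.2 − (303) = 8.2 m north and 402.4 − (386) = 16.4 m east.
Residual distance = √(8.2² + 16.4²) = 18.3 m.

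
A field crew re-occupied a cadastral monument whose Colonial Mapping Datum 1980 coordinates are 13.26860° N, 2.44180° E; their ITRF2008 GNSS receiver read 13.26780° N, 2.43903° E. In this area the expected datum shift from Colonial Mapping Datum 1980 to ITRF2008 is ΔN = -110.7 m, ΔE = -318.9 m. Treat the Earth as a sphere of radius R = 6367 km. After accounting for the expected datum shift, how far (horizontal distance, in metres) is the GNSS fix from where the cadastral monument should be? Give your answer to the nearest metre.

Observed coordinate differences: Δφ = -0.00080°, Δλ = -0.00277°.
Converting to metres (1° lat = 111125 m, cos φ = 0.973305): observed ΔN = -88.9 m, observed ΔE = -299.6 m.
Subtracting the expected shift leaves a residual of -88.9 − (-110.7) = 21.8 m north and -299.6 − (-318.9) = 19.3 m east.
Residual distance = √(21.8² + 19.3²) = 29.1 m.

29 m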